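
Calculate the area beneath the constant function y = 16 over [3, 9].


The area under a constant function y = 16 is a rectangle.
Width = 9 - 3 = 6
Height = 16
Area = width * height
= 6 * 16
= 96

96


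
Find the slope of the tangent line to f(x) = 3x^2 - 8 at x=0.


The slope of the tangent line equals f'(x) at the point.
f(x) = 3x^2 - 8
f'(x) = 6x
At x = 0:
f'(0) = 6 * 0 + 0
= 0 + 0
= 0

0


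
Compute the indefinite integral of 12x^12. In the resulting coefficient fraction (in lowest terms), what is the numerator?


Apply the power rule for integration:
integral of ax^n dx = a/(n+1) * x^(n+1) + C
integral of 12x^12 dx
= 12/13 * x^13 + C
The coefficient in lowest terms is 12/13, and its numerator is 12

12


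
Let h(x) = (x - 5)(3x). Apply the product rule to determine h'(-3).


Let u(x) = x - 5 and v(x) = 3x
u'(x) = 1
v'(x) = 3
Product rule: h'(x) = u'(x)*v(x) + u(x)*v'(x)
= 1 * (3x) + (x - 5) * 3
At x = -3:
u(-3) = 1 * (-3) - 5 = -8
v(-3) = 3 * (-3) + 0 = -9
h'(-3) = 1 * (-9) + (-8) * 3
= -9 - 24
= -33

-33


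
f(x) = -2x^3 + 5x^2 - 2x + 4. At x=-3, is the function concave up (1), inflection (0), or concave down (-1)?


Concavity is determined by the sign of f''(x).
f(x) = -2x^3 + 5x^2 - 2x + 4
f'(x) = -6x^2 + 10x - 2
f''(x) = -12x + 10
f''(-3) = -12 * (-3) + 10
= 36 + 10
= 46
Since f''(-3) > 0, the function is concave up (1)

1


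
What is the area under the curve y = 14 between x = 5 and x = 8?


The area under a constant function y = 14 is a rectangle.
Width = 8 - 5 = 3
Height = 14
Area = width * height
= 3 * 14
= 42

42


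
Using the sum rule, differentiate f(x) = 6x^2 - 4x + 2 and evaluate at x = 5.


Differentiate term by term using power and sum rules:
f(x) = 6x^2 - 4x + 2
f'(x) = 12x - 4
Substitute x = 5:
f'(5) = 12 * 5 - 4
= 60 - 4
= 56

56


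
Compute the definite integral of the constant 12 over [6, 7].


The integral of a constant k over [a, b] equals k * (b - a).
integral from 6 to 7 of 12 dx
= 12 * (7 - 6)
= 12 * 1
= 12

12


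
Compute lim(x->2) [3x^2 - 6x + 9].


Since polynomials are continuous, we use direct substitution.
lim(x->2) of 3x^2 - 6x + 9
= 3 * 2^2 - 6 * 2 + 9
= 12 - 12 + 9
= 9

9


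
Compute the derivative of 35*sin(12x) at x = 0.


Apply the chain rule to differentiate 35*sin(12x):
d/dx [35*sin(12x)]
= 35 * cos(12x) * d/dx(12x)
= 35 * 12 * cos(12x)
= 420 * cos(12x)
Evaluate at x = 0:
= 420 * cos(0)
= 420 * 1
= 420

420


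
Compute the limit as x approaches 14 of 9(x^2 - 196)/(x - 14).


Direct substitution gives 0/0, so we factor the numerator.
Factor: 9(x^2 - 196) = 9 * (x - 14)(x + 14)
Cancel the common factor (x - 14):
9(x^2 - 196)/(x - 14) = 9 * (x + 14)
Now substitute x = 14:
= 9 * (14 + 14) = 252

252


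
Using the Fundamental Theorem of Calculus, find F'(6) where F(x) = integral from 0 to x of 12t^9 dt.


By the Fundamental Theorem of Calculus (Part 1):
If F(x) = integral from 0 to x of f(t) dt, then F'(x) = f(x)
Here f(t) = 12t^9
So F'(x) = 12x^9
Evaluate at x = 6:
F'(6) = 12 * 6^9
= 12 * 10077696
= 120932352

120932352


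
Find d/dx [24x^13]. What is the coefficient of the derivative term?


We apply the power rule: d/dx [ax^n] = a*n * x^(n-1)
d/dx [24x^13]
= 24 * 13 * x^(13-1)
= 312x^12
The coefficient is 312

312


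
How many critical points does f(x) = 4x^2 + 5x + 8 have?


Find where f'(x) = 0:
f'(x) = 8x + 5
Set f'(x) = 0:
8x + 5 = 0
x = -5 / 8 = -5/8
This is a linear equation in x, so there is exactly one solution.
Number of critical points: 1

1


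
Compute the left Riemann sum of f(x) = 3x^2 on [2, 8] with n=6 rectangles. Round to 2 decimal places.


Left Riemann sum uses left endpoints of each subinterval.
Interval: [2, 8], n = 6
dx = (8 - 2) / 6 = 1
Left endpoints: [2, 3, 4, 5, 6, 7]
f values: [12, 27, 48, 75, 108, 147]
Sum = dx * (sum of f values)
= 1 * 417
= 417 = 417.00

417.00


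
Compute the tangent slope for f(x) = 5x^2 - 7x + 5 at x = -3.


The slope of the tangent line equals f'(x) at the point.
f(x) = 5x^2 - 7x + 5
f'(x) = 10x - 7
At x = -3:
f'(-3) = 10 * (-3) - 7
= -30 - 7
= -37

-37


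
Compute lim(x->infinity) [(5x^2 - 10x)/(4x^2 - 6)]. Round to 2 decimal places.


For limits at infinity with equal-degree polynomials,
we compare leading coefficients.
Numerator leading term: 5x^2
Denominator leading term: 4x^2
Divide both by x^2:
lim = (5 - 10/x) / (4 - 6/x^2)
As x -> infinity, the 1/x and 1/x^2 terms vanish:
= 5/4 = 1.25

1.25


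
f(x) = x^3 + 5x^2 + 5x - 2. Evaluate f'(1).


Differentiate f(x) = x^3 + 5x^2 + 5x - 2 term by term:
f'(x) = 3x^2 + 10x + 5
Substitute x = 1:
f'(1) = 3 * 1^2 + 10 * 1 + 5
= 3 + 10 + 5
= 18

18


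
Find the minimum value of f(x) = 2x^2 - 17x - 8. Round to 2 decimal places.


For a quadratic f(x) = ax^2 + bx + c with a > 0, the minimum is at the vertex.
Vertex x-coordinate: x = -b/(2a)
x = -(-17) / (2 * 2)
x = 17/4
Substitute back to find the minimum value:
f(17/4) = 2 * (17/4)^2 - 17 * (17/4) - 8
= 289/8 - 289/4 - 8
= -353/8 ≈ -44.13

-44.13


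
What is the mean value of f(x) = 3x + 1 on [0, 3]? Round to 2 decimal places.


Average value = 1/(b-a) * integral from a to b of f(x) dx
First compute the integral of 3x + 1:
F(x) = (3/2)x^2 + x
F(3) = 3/2 * 9 + 1 * 3 = 33/2
F(0) = 3/2 * 0 + 1 * 0 = 0
Integral = 33/2 - 0 = 33/2
Average = (33/2) / (3 - 0) = (33/2) / 3
= 11/2 = 5.50

5.50


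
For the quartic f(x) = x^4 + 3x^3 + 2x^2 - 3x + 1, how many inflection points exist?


Inflection points occur where f''(x) = 0 and concavity changes.
f(x) = x^4 + 3x^3 + 2x^2 - 3x + 1
f'(x) = 4x^3 + 9x^2 + 4x - 3
f''(x) = 12x^2 + 18x + 4
This is a quadratic in x. Use the discriminant to count real roots.
Discriminant = (18)^2 - 4 * 12 * 4
= 324 - 192
= 132
Since discriminant > 0, f''(x) = 0 has 2 distinct real solutions.
A quadratic with two distinct real roots changes sign at each root, so concavity changes at both.
Number of inflection points: 2

2


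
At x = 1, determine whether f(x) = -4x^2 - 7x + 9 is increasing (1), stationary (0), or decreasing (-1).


Compute f'(x) to determine behavior:
f'(x) = -8x - 7
f'(1) = -8 * 1 - 7
= -8 - 7
= -15
Since f'(1) < 0, the function is decreasing (-1)

-1


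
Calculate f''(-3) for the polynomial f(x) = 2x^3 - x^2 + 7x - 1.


First derivative:
f'(x) = 6x^2 - 2x + 7
Second derivative:
f''(x) = 12x - 2
Substitute x = -3:
f''(-3) = 12 * (-3) - 2
= -36 - 2
= -38

-38


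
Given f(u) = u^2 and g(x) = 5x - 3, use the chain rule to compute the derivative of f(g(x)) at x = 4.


Using the chain rule: (f(g(x)))' = f'(g(x)) * g'(x)
First, find g(4):
g(4) = 5 * 4 - 3 = 17
Next, f'(u) = 2u
And g'(x) = 5
So f'(g(4)) * g'(4)
= 2 * 17 * 5
= 170

170


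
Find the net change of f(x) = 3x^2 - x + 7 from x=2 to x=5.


Net change = f(b) - f(a)
f(x) = 3x^2 - x + 7
Compute f(5):
f(5) = 3 * 5^2 - 1 * 5 + 7
= 75 - 5 + 7
= 77
Compute f(2):
f(2) = 3 * 2^2 - 1 * 2 + 7
= 12 - 2 + 7
= 17
Net change = 77 - 17 = 60

60


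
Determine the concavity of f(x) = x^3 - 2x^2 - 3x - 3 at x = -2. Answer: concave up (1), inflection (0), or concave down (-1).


Concavity is determined by the sign of f''(x).
f(x) = x^3 - 2x^2 - 3x - 3
f'(x) = 3x^2 - 4x - 3
f''(x) = 6x - 4
f''(-2) = 6 * (-2) - 4
= -12 - 4
= -16
Since f''(-2) < 0, the function is concave down (-1)

-1


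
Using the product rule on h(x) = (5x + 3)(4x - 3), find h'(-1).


Let u(x) = 5x + 3 and v(x) = 4x - 3
u'(x) = 5
v'(x) = 4
Product rule: h'(x) = u'(x)*v(x) + u(x)*v'(x)
= 5 * (4x - 3) + (5x + 3) * 4
At x = -1:
u(-1) = 5 * (-1) + 3 = -2
v(-1) = 4 * (-1) - 3 = -7
h'(-1) = 5 * (-7) + (-2) * 4
= -35 - 8
= -43

-43


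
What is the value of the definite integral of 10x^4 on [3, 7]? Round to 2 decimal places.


Find the antiderivative of 10x^4:
F(x) = 10/5 * x^5
Apply the Fundamental Theorem of Calculus:
F(7) - F(3)
= 10/5 * 7^5 - 10/5 * 3^5
= 10/5 * (16807 - 243)
= 10/5 * 16564
= 33128 = 33128.00

33128.00


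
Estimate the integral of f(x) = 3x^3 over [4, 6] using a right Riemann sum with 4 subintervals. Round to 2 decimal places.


Right Riemann sum uses right endpoints of each subinterval.
Interval: [4, 6], n = 4
dx = (6 - 4) / 4 = 1/2
Right endpoints: [9/2, 5, 11/2, 6]
f values: [2187/8, 375, 3993/8, 648]
Sum = dx * (sum of f values)
= 1/2 * 3591/2
= 3591/4 = 897.75

897.75


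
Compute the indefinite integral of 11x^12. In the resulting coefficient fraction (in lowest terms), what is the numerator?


Apply the power rule for integration:
integral of ax^n dx = a/(n+1) * x^(n+1) + C
integral of 11x^12 dx
= 11/13 * x^13 + C
The coefficient in lowest terms is 11/13, and its numerator is 11

11


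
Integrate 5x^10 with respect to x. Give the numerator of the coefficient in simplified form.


Apply the power rule for integration:
integral of ax^n dx = a/(n+1) * x^(n+1) + C
integral of 5x^10 dx
= 5/11 * x^11 + C
The coefficient in lowest terms is 5/11, and its numerator is 5

5


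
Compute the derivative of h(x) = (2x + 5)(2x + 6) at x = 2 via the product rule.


Let u(x) = 2x + 5 and v(x) = 2x + 6
u'(x) = 2
v'(x) = 2
Product rule: h'(x) = u'(x)*v(x) + u(x)*v'(x)
= 2 * (2x + 6) + (2x + 5) * 2
At x = 2:
u(2) = 2 * 2 + 5 = 9
v(2) = 2 * 2 + 6 = 10
h'(2) = 2 * 10 + 9 * 2
= 20 + 18
= 38

38


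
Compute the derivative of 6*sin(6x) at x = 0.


Apply the chain rule to differentiate 6*sin(6x):
d/dx [6*sin(6x)]
= 6 * cos(6x) * d/dx(6x)
= 6 * 6 * cos(6x)
= 36 * cos(6x)
Evaluate at x = 0:
= 36 * cos(0)
= 36 * 1
= 36

36


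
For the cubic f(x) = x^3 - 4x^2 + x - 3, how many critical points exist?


Find where f'(x) = 0:
f(x) = x^3 - 4x^2 + x - 3
f'(x) = 3x^2 - 8x + 1
This is a quadratic in x. Use the discriminant to count real roots.
Discriminant = (-8)^2 - 4 * 3 * 1
= 64 - 12
= 52
Since discriminant > 0, f'(x) = 0 has 2 real solutions.
Number of critical points: 2

2


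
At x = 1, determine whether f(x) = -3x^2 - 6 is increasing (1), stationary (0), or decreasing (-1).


Compute f'(x) to determine behavior:
f'(x) = -6x
f'(1) = -6 * 1 + 0
= -6 + 0
= -6
Since f'(1) < 0, the function is decreasing (-1)

-1


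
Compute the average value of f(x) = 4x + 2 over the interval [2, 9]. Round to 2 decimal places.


Average value = 1/(b-a) * integral from a to b of f(x) dx
First compute the integral of 4x + 2:
F(x) = 2x^2 + 2x
F(9) = 2 * 81 + 2 * 9 = 180
F(2) = 2 * 4 + 2 * 2 = 12
Integral = 180 - 12 = 168
Average = 168 / (9 - 2) = 168 / 7
= 24 = 24.00

24.00


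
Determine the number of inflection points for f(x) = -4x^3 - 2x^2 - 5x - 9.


Inflection points occur where f''(x) = 0 and concavity changes.
f(x) = -4x^3 - 2x^2 - 5x - 9
f'(x) = -12x^2 - 4x - 5
f''(x) = -24x - 4
Set f''(x) = 0:
-24x - 4 = 0
x = 4 / (-24) = -1/6
Since f''(x) is linear (degree 1), it changes sign at this point.
Therefore there is exactly 1 inflection point.

1


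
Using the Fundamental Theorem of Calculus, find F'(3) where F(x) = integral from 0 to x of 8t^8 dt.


By the Fundamental Theorem of Calculus (Part 1):
If F(x) = integral from 0 to x of f(t) dt, then F'(x) = f(x)
Here f(t) = 8t^8
So F'(x) = 8x^8
Evaluate at x = 3:
F'(3) = 8 * 3^8
= 8 * 6561
= 52488

52488


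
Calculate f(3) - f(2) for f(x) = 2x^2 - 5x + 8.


Net change = f(b) - f(a)
f(x) = 2x^2 - 5x + 8
Compute f(3):
f(3) = 2 * 3^2 - 5 * 3 + 8
= 18 - 15 + 8
= 11
Compute f(2):
f(2) = 2 * 2^2 - 5 * 2 + 8
= 8 - 10 + 8
= 6
Net change = 11 - 6 = 5

5


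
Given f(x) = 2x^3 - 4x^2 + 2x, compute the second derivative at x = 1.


First derivative:
f'(x) = 6x^2 - 8x + 2
Second derivative:
f''(x) = 12x - 8
Substitute x = 1:
f''(1) = 12 * 1 - 8
= 12 - 8
= 4

4


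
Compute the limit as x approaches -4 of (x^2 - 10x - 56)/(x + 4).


Direct substitution gives 0/0, so we factor the numerator.
Factor: (x^2 - 10x - 56) = (x + 4)(x - 14)
Cancel the common factor (x + 4):
(x^2 - 10x - 56)/(x + 4) = (x - 14)
Now substitute x = -4:
= (-4) - (14) = -18

-18


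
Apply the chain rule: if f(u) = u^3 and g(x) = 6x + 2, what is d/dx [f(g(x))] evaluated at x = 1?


Using the chain rule: (f(g(x)))' = f'(g(x)) * g'(x)
First, find g(1):
g(1) = 6 * 1 + 2 = 8
Next, f'(u) = 3u^2
And g'(x) = 6
So f'(g(1)) * g'(1)
= 3 * 8^2 * 6
= 3 * 64 * 6
= 1152

1152


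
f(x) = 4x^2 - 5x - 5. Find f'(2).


Differentiate term by term using power and sum rules:
f(x) = 4x^2 - 5x - 5
f'(x) = 8x - 5
Substitute x = 2:
f'(2) = 8 * 2 - 5
= 16 - 5
= 11

11


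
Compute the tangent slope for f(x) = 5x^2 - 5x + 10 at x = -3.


The slope of the tangent line equals f'(x) at the point.
f(x) = 5x^2 - 5x + 10
f'(x) = 10x - 5
At x = -3:
f'(-3) = 10 * (-3) - 5
= -30 - 5
= -35

-35


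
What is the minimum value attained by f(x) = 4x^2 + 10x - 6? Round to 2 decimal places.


For a quadratic f(x) = ax^2 + bx + c with a > 0, the minimum is at the vertex.
Vertex x-coordinate: x = -b/(2a)
x = -(10) / (2 * 4)
x = -10/8 = -5/4
Substitute back to find the minimum value:
f(-5/4) = 4 * (-5/4)^2 + 10 * (-5/4) - 6
= 25/4 - 25/2 - 6
= -49/4 = -12.25

-12.25


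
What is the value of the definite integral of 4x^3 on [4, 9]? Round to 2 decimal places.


Find the antiderivative of 4x^3:
F(x) = 4/4 * x^4
Apply the Fundamental Theorem of Calculus:
F(9) - F(4)
= 4/4 * 9^4 - 4/4 * 4^4
= 4/4 * (6561 - 256)
= 4/4 * 6305
= 6305 = 6305.00

6305.00


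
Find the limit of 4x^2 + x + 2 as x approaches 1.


Since polynomials are continuous, we use direct substitution.
lim(x->1) of 4x^2 + x + 2
= 4 * 1^2 + 1 * 1 + 2
= 4 + 1 + 2
= 7

7


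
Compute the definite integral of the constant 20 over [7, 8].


The integral of a constant k over [a, b] equals k * (b - a).
integral from 7 to 8 of 20 dx
= 20 * (8 - 7)
= 20 * 1
= 20

20


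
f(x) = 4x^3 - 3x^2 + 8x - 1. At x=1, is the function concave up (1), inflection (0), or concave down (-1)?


Concavity is determined by the sign of f''(x).
f(x) = 4x^3 - 3x^2 + 8x - 1
f'(x) = 12x^2 - 6x + 8
f''(x) = 24x - 6
f''(1) = 24 * 1 - 6
= 24 - 6
= 18
Since f''(1) > 0, the function is concave up (1)

1


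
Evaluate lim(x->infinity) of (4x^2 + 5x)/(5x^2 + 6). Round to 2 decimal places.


For limits at infinity with equal-degree polynomials,
we compare leading coefficients.
Numerator leading term: 4x^2
Denominator leading term: 5x^2
Divide both by x^2:
lim = (4 + 5/x) / (5 + 6/x^2)
As x -> infinity, the 1/x and 1/x^2 terms vanish:
= 4/5 = 0.80

0.80


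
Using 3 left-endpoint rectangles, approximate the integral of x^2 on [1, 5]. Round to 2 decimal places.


Left Riemann sum uses left endpoints of each subinterval.
Interval: [1, 5], n = 3
dx = (5 - 1) / 3 = 4/3
Left endpoints: [1, 7/3, 11/3]
f values: [1, 49/9, 121/9]
Sum = dx * (sum of f values)
= 4/3 * 179/9
= 716/27 ≈ 26.52

26.52


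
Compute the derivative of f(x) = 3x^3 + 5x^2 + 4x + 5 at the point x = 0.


Differentiate f(x) = 3x^3 + 5x^2 + 4x + 5 term by term:
f'(x) = 9x^2 + 10x + 4
Substitute x = 0:
f'(0) = 9 * 0^2 + 10 * 0 + 4
= 0 + 0 + 4
= 4

4


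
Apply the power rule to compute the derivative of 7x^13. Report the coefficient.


We apply the power rule: d/dx [ax^n] = a*n * x^(n-1)
d/dx [7x^13]
= 7 * 13 * x^(13-1)
= 91x^12
The coefficient is 91

91


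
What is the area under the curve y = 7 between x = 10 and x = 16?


The area under a constant function y = 7 is a rectangle.
Width = 16 - 10 = 6
Height = 7
Area = width * height
= 6 * 7
= 42

42


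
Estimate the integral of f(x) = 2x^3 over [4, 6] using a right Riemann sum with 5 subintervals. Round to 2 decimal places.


Right Riemann sum uses right endpoints of each subinterval.
Interval: [4, 6], n = 5
dx = (6 - 4) / 5 = 2/5
Right endpoints: [22/5, 24/5, 26/5, 28/5, 6]
f values: [21296/125, 27648/125, 35152/125, 43904/125, 432]
Sum = dx * (sum of f values)
= 2/5 * 1456
= 2912/5 = 582.40

582.40


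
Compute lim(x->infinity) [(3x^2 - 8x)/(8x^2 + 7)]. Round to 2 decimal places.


For limits at infinity with equal-degree polynomials,
we compare leading coefficients.
Numerator leading term: 3x^2
Denominator leading term: 8x^2
Divide both by x^2:
lim = (3 - 8/x) / (8 + 7/x^2)
As x -> infinity, the 1/x and 1/x^2 terms vanish:
= 3/8 ≈ 0.38

0.38


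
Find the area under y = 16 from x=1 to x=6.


The area under a constant function y = 16 is a rectangle.
Width = 6 - 1 = 5
Height = 16
Area = width * height
= 5 * 16
= 80

80


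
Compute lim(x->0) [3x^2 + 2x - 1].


Since polynomials are continuous, we use direct substitution.
lim(x->0) of 3x^2 + 2x - 1
= 3 * 0^2 + 2 * 0 - 1
= 0 + 0 - 1
= -1

-1


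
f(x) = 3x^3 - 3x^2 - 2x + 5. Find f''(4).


First derivative:
f'(x) = 9x^2 - 6x - 2
Second derivative:
f''(x) = 18x - 6
Substitute x = 4:
f''(4) = 18 * 4 - 6
= 72 - 6
= 66

66


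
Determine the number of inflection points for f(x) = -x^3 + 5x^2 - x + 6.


Inflection points occur where f''(x) = 0 and concavity changes.
f(x) = -x^3 + 5x^2 - x + 6
f'(x) = -3x^2 + 10x - 1
f''(x) = -6x + 10
Set f''(x) = 0:
-6x + 10 = 0
x = -10 / (-6) = 5/3
Since f''(x) is linear (degree 1), it changes sign at this point.
Therefore there is exactly 1 inflection point.

1


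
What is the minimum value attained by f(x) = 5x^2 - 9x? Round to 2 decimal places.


For a quadratic f(x) = ax^2 + bx + c with a > 0, the minimum is at the vertex.
Vertex x-coordinate: x = -b/(2a)
x = -(-9) / (2 * 5)
x = 9/10
Substitute back to find the minimum value:
f(9/10) = 5 * (9/10)^2 - 9 * (9/10) + 0
= 81/20 - 81/10 + 0
= -81/20 = -4.05

-4.05


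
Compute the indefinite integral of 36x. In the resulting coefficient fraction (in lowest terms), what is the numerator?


Apply the power rule for integration:
integral of ax^n dx = a/(n+1) * x^(n+1) + C
integral of 36x dx
= 36/2 * x^2 + C
= 18 * x^2 + C
The coefficient in lowest terms is 18 = 18/1, so its numerator is 18

18


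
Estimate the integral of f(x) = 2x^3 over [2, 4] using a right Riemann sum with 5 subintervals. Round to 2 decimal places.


Right Riemann sum uses right endpoints of each subinterval.
Interval: [2, 4], n = 5
dx = (4 - 2) / 5 = 2/5
Right endpoints: [12/5, 14/5, 16/5, 18/5, 4]
f values: [3456/125, 5488/125, 8192/125, 11664/125, 128]
Sum = dx * (sum of f values)
= 2/5 * 1792/5
= 3584/25 = 143.36

143.36


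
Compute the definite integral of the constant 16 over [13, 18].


The integral of a constant k over [a, b] equals k * (b - a).
integral from 13 to 18 of 16 dx
= 16 * (18 - 13)
= 16 * 5
= 80

80


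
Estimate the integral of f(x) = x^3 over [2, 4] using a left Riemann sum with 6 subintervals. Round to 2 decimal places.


Left Riemann sum uses left endpoints of each subinterval.
Interval: [2, 4], n = 6
dx = (4 - 2) / 6 = 1/3
Left endpoints: [2, 7/3, 8/3, 3, 10/3, 11/3]
f values: [8, 343/27, 512/27, 27, 1000/27, 1331/27]
Sum = dx * (sum of f values)
= 1/3 * 153
= 51 = 51.00

51.00


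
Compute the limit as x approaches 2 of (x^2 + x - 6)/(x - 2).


Direct substitution gives 0/0, so we factor the numerator.
Factor: (x^2 + x - 6) = (x - 2)(x + 3)
Cancel the common factor (x - 2):
(x^2 + x - 6)/(x - 2) = (x + 3)
Now substitute x = 2:
= (2) - (-3) = 5

5


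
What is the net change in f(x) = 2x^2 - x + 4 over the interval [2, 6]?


Net change = f(b) - f(a)
f(x) = 2x^2 - x + 4
Compute f(6):
f(6) = 2 * 6^2 - 1 * 6 + 4
= 72 - 6 + 4
= 70
Compute f(2):
f(2) = 2 * 2^2 - 1 * 2 + 4
= 8 - 2 + 4
= 10
Net change = 70 - 10 = 60

60


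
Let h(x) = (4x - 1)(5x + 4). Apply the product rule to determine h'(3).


Let u(x) = 4x - 1 and v(x) = 5x + 4
u'(x) = 4
v'(x) = 5
Product rule: h'(x) = u'(x)*v(x) + u(x)*v'(x)
= 4 * (5x + 4) + (4x - 1) * 5
At x = 3:
u(3) = 4 * 3 - 1 = 11
v(3) = 5 * 3 + 4 = 19
h'(3) = 4 * 19 + 11 * 5
= 76 + 55
= 131

131


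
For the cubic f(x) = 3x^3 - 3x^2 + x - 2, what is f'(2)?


Differentiate f(x) = 3x^3 - 3x^2 + x - 2 term by term:
f'(x) = 9x^2 - 6x + 1
Substitute x = 2:
f'(2) = 9 * 2^2 - 6 * 2 + 1
= 36 - 12 + 1
= 25

25


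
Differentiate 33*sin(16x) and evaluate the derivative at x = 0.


Apply the chain rule to differentiate 33*sin(16x):
d/dx [33*sin(16x)]
= 33 * cos(16x) * d/dx(16x)
= 33 * 16 * cos(16x)
= 528 * cos(16x)
Evaluate at x = 0:
= 528 * cos(0)
= 528 * 1
= 528

528


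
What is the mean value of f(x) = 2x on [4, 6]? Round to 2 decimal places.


Average value = 1/(b-a) * integral from a to b of f(x) dx
First compute the integral of 2x:
F(x) = x^2
F(6) = 1 * 36 + 0 * 6 = 36
F(4) = 1 * 16 + 0 * 4 = 16
Integral = 36 - 16 = 20
Average = 20 / (6 - 4) = 20 / 2
= 10 = 10.00

10.00


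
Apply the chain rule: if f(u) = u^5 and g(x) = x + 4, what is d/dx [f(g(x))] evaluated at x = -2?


Using the chain rule: (f(g(x)))' = f'(g(x)) * g'(x)
First, find g(-2):
g(-2) = 1 * (-2) + 4 = 2
Next, f'(u) = 5u^4
And g'(x) = 1
So f'(g(-2)) * g'(-2)
= 5 * 2^4 * 1
= 5 * 16 * 1
= 80

80


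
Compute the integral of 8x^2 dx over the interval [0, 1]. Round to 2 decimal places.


Find the antiderivative of 8x^2:
F(x) = 8/3 * x^3
Apply the Fundamental Theorem of Calculus:
F(1) - F(0)
= 8/3 * 1^3 - 8/3 * 0^3
= 8/3 * (1 - 0)
= 8/3 * 1
= 8/3 ≈ 2.67

2.67


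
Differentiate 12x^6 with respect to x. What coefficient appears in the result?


We apply the power rule: d/dx [ax^n] = a*n * x^(n-1)
d/dx [12x^6]
= 12 * 6 * x^(6-1)
= 72x^5
The coefficient is 72

72


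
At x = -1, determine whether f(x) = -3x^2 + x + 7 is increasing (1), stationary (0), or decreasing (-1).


Compute f'(x) to determine behavior:
f'(x) = -6x + 1
f'(-1) = -6 * (-1) + 1
= 6 + 1
= 7
Since f'(-1) > 0, the function is increasing (1)

1


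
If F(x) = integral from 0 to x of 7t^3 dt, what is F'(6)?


By the Fundamental Theorem of Calculus (Part 1):
If F(x) = integral from 0 to x of f(t) dt, then F'(x) = f(x)
Here f(t) = 7t^3
So F'(x) = 7x^3
Evaluate at x = 6:
F'(6) = 7 * 6^3
= 7 * 216
= 1512

1512


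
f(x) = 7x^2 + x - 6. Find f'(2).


Differentiate term by term using power and sum rules:
f(x) = 7x^2 + x - 6
f'(x) = 14x + 1
Substitute x = 2:
f'(2) = 14 * 2 + 1
= 28 + 1
= 29

29


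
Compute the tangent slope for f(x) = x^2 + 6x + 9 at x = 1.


The slope of the tangent line equals f'(x) at the point.
f(x) = x^2 + 6x + 9
f'(x) = 2x + 6
At x = 1:
f'(1) = 2 * 1 + 6
= 2 + 6
= 8

8


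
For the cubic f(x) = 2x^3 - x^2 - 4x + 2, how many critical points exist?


Find where f'(x) = 0:
f(x) = 2x^3 - x^2 - 4x + 2
f'(x) = 6x^2 - 2x - 4
This is a quadratic in x. Use the discriminant to count real roots.
Discriminant = (-2)^2 - 4 * 6 * (-4)
= 4 - (-96)
= 100
Since discriminant > 0, f'(x) = 0 has 2 real solutions.
Number of critical points: 2

2


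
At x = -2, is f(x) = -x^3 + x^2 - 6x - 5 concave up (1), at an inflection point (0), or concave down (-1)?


Concavity is determined by the sign of f''(x).
f(x) = -x^3 + x^2 - 6x - 5
f'(x) = -3x^2 + 2x - 6
f''(x) = -6x + 2
f''(-2) = -6 * (-2) + 2
= 12 + 2
= 14
Since f''(-2) > 0, the function is concave up (1)

1


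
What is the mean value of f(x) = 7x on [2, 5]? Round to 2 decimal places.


Average value = 1/(b-a) * integral from a to b of f(x) dx
First compute the integral of 7x:
F(x) = (7/2)x^2
F(5) = 7/2 * 25 + 0 * 5 = 175/2
F(2) = 7/2 * 4 + 0 * 2 = 14
Integral = 175/2 - 14 = 147/2
Average = (147/2) / (5 - 2) = (147/2) / 3
= 49/2 = 24.50

24.50


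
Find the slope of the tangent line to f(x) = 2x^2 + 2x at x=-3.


The slope of the tangent line equals f'(x) at the point.
f(x) = 2x^2 + 2x
f'(x) = 4x + 2
At x = -3:
f'(-3) = 4 * (-3) + 2
= -12 + 2
= -10

-10


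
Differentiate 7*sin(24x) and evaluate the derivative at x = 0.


Apply the chain rule to differentiate 7*sin(24x):
d/dx [7*sin(24x)]
= 7 * cos(24x) * d/dx(24x)
= 7 * 24 * cos(24x)
= 168 * cos(24x)
Evaluate at x = 0:
= 168 * cos(0)
= 168 * 1
= 168

168


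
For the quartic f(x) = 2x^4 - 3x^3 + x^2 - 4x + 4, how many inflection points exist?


Inflection points occur where f''(x) = 0 and concavity changes.
f(x) = 2x^4 - 3x^3 + x^2 - 4x + 4
f'(x) = 8x^3 - 9x^2 + 2x - 4
f''(x) = 24x^2 - 18x + 2
This is a quadratic in x. Use the discriminant to count real roots.
Discriminant = (-18)^2 - 4 * 24 * 2
= 324 - 192
= 132
Since discriminant > 0, f''(x) = 0 has 2 distinct real solutions.
A quadratic with two distinct real roots changes sign at each root, so concavity changes at both.
Number of inflection points: 2

2


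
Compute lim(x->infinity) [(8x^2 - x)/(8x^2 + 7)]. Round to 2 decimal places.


For limits at infinity with equal-degree polynomials,
we compare leading coefficients.
Numerator leading term: 8x^2
Denominator leading term: 8x^2
Divide both by x^2:
lim = (8 - 1/x) / (8 + 7/x^2)
As x -> infinity, the 1/x and 1/x^2 terms vanish:
= 8/8 = 1 = 1.00

1.00


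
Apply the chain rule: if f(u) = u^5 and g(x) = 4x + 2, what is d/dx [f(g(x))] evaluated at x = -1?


Using the chain rule: (f(g(x)))' = f'(g(x)) * g'(x)
First, find g(-1):
g(-1) = 4 * (-1) + 2 = -2
Next, f'(u) = 5u^4
And g'(x) = 4
So f'(g(-1)) * g'(-1)
= 5 * (-2)^4 * 4
= 5 * 16 * 4
= 320

320


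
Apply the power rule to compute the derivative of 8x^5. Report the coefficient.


We apply the power rule: d/dx [ax^n] = a*n * x^(n-1)
d/dx [8x^5]
= 8 * 5 * x^(5-1)
= 40x^4
The coefficient is 40

40


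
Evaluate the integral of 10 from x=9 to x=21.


The integral of a constant k over [a, b] equals k * (b - a).
integral from 9 to 21 of 10 dx
= 10 * (21 - 9)
= 10 * 12
= 120

120


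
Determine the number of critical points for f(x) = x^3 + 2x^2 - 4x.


Find where f'(x) = 0:
f(x) = x^3 + 2x^2 - 4x
f'(x) = 3x^2 + 4x - 4
This is a quadratic in x. Use the discriminant to count real roots.
Discriminant = (4)^2 - 4 * 3 * (-4)
= 16 - (-48)
= 64
Since discriminant > 0, f'(x) = 0 has 2 real solutions.
Number of critical points: 2

2


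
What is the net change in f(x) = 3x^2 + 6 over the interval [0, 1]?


Net change = f(b) - f(a)
f(x) = 3x^2 + 6
Compute f(1):
f(1) = 3 * 1^2 + 0 * 1 + 6
= 3 + 0 + 6
= 9
Compute f(0):
f(0) = 3 * 0^2 + 0 * 0 + 6
= 0 + 0 + 6
= 6
Net change = 9 - 6 = 3

3


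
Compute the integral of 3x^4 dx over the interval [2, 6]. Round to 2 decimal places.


Find the antiderivative of 3x^4:
F(x) = 3/5 * x^5
Apply the Fundamental Theorem of Calculus:
F(6) - F(2)
= 3/5 * 6^5 - 3/5 * 2^5
= 3/5 * (7776 - 32)
= 3/5 * 7744
= 23232/5 = 4646.40

4646.40


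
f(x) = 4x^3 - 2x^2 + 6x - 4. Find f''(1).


First derivative:
f'(x) = 12x^2 - 4x + 6
Second derivative:
f''(x) = 24x - 4
Substitute x = 1:
f''(1) = 24 * 1 - 4
= 24 - 4
= 20

20


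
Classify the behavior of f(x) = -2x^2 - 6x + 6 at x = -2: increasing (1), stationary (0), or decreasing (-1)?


Compute f'(x) to determine behavior:
f'(x) = -4x - 6
f'(-2) = -4 * (-2) - 6
= 8 - 6
= 2
Since f'(-2) > 0, the function is increasing (1)

1


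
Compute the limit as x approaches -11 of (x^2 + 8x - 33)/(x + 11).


Direct substitution gives 0/0, so we factor the numerator.
Factor: (x^2 + 8x - 33) = (x + 11)(x - 3)
Cancel the common factor (x + 11):
(x^2 + 8x - 33)/(x + 11) = (x - 3)
Now substitute x = -11:
= (-11) - (3) = -14

-14


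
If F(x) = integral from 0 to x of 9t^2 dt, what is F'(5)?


By the Fundamental Theorem of Calculus (Part 1):
If F(x) = integral from 0 to x of f(t) dt, then F'(x) = f(x)
Here f(t) = 9t^2
So F'(x) = 9x^2
Evaluate at x = 5:
F'(5) = 9 * 5^2
= 9 * 25
= 225

225


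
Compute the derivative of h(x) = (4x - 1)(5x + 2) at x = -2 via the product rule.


Let u(x) = 4x - 1 and v(x) = 5x + 2
u'(x) = 4
v'(x) = 5
Product rule: h'(x) = u'(x)*v(x) + u(x)*v'(x)
= 4 * (5x + 2) + (4x - 1) * 5
At x = -2:
u(-2) = 4 * (-2) - 1 = -9
v(-2) = 5 * (-2) + 2 = -8
h'(-2) = 4 * (-8) + (-9) * 5
= -32 - 45
= -77

-77


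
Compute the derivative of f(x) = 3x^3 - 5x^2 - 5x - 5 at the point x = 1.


Differentiate f(x) = 3x^3 - 5x^2 - 5x - 5 term by term:
f'(x) = 9x^2 - 10x - 5
Substitute x = 1:
f'(1) = 9 * 1^2 - 10 * 1 - 5
= 9 - 10 - 5
= -6

-6


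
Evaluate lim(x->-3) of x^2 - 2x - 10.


Since polynomials are continuous, we use direct substitution.
lim(x->-3) of x^2 - 2x - 10
= 1 * (-3)^2 - 2 * (-3) - 10
= 9 + 6 - 10
= 5

5


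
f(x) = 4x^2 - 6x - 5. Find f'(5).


Differentiate term by term using power and sum rules:
f(x) = 4x^2 - 6x - 5
f'(x) = 8x - 6
Substitute x = 5:
f'(5) = 8 * 5 - 6
= 40 - 6
= 34

34


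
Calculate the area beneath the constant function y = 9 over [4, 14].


The area under a constant function y = 9 is a rectangle.
Width = 14 - 4 = 10
Height = 9
Area = width * height
= 10 * 9
= 90

90


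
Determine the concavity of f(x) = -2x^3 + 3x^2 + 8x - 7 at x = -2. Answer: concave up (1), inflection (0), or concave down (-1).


Concavity is determined by the sign of f''(x).
f(x) = -2x^3 + 3x^2 + 8x - 7
f'(x) = -6x^2 + 6x + 8
f''(x) = -12x + 6
f''(-2) = -12 * (-2) + 6
= 24 + 6
= 30
Since f''(-2) > 0, the function is concave up (1)

1


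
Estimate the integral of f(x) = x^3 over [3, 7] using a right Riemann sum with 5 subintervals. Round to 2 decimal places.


Right Riemann sum uses right endpoints of each subinterval.
Interval: [3, 7], n = 5
dx = (7 - 3) / 5 = 4/5
Right endpoints: [19/5, 23/5, 27/5, 31/5, 7]
f values: [6859/125, 12167/125, 19683/125, 29791/125, 343]
Sum = dx * (sum of f values)
= 4/5 * 891
= 3564/5 = 712.80

712.80


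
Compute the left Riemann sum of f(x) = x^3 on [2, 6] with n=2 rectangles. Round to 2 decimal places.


Left Riemann sum uses left endpoints of each subinterval.
Interval: [2, 6], n = 2
dx = (6 - 2) / 2 = 2
Left endpoints: [2, 4]
f values: [8, 64]
Sum = dx * (sum of f values)
= 2 * 72
= 144 = 144.00

144.00


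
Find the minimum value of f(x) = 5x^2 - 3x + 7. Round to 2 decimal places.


For a quadratic f(x) = ax^2 + bx + c with a > 0, the minimum is at the vertex.
Vertex x-coordinate: x = -b/(2a)
x = -(-3) / (2 * 5)
x = 3/10
Substitute back to find the minimum value:
f(3/10) = 5 * (3/10)^2 - 3 * (3/10) + 7
= 9/20 - 9/10 + 7
= 131/20 = 6.55

6.55


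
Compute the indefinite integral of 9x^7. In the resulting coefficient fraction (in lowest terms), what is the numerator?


Apply the power rule for integration:
integral of ax^n dx = a/(n+1) * x^(n+1) + C
integral of 9x^7 dx
= 9/8 * x^8 + C
The coefficient in lowest terms is 9/8, and its numerator is 9

9


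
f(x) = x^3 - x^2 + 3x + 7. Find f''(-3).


First derivative:
f'(x) = 3x^2 - 2x + 3
Second derivative:
f''(x) = 6x - 2
Substitute x = -3:
f''(-3) = 6 * (-3) - 2
= -18 - 2
= -20

-20


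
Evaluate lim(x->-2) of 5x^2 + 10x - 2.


Since polynomials are continuous, we use direct substitution.
lim(x->-2) of 5x^2 + 10x - 2
= 5 * (-2)^2 + 10 * (-2) - 2
= 20 - 20 - 2
= -2

-2


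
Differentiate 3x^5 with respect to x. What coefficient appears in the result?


We apply the power rule: d/dx [ax^n] = a*n * x^(n-1)
d/dx [3x^5]
= 3 * 5 * x^(5-1)
= 15x^4
The coefficient is 15

15


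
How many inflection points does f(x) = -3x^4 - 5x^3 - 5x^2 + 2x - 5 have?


Inflection points occur where f''(x) = 0 and concavity changes.
f(x) = -3x^4 - 5x^3 - 5x^2 + 2x - 5
f'(x) = -12x^3 - 15x^2 - 10x + 2
f''(x) = -36x^2 - 30x - 10
This is a quadratic in x. Use the discriminant to count real roots.
Discriminant = (-30)^2 - 4 * (-36) * (-10)
= 900 - 1440
= -540
Since discriminant < 0, f''(x) = 0 has no real solutions.
Number of inflection points: 0

0


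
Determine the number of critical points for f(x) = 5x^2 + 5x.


Find where f'(x) = 0:
f'(x) = 10x + 5
Set f'(x) = 0:
10x + 5 = 0
x = -5 / 10 = -1/2
This is a linear equation in x, so there is exactly one solution.
Number of critical points: 1

1


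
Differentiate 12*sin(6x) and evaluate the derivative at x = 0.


Apply the chain rule to differentiate 12*sin(6x):
d/dx [12*sin(6x)]
= 12 * cos(6x) * d/dx(6x)
= 12 * 6 * cos(6x)
= 72 * cos(6x)
Evaluate at x = 0:
= 72 * cos(0)
= 72 * 1
= 72

72


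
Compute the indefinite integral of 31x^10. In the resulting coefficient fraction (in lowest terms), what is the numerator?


Apply the power rule for integration:
integral of ax^n dx = a/(n+1) * x^(n+1) + C
integral of 31x^10 dx
= 31/11 * x^11 + C
The coefficient in lowest terms is 31/11, and its numerator is 31

31


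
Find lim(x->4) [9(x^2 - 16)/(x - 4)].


Direct substitution gives 0/0, so we factor the numerator.
Factor: 9(x^2 - 16) = 9 * (x - 4)(x + 4)
Cancel the common factor (x - 4):
9(x^2 - 16)/(x - 4) = 9 * (x + 4)
Now substitute x = 4:
= 9 * (4 + 4) = 72

72


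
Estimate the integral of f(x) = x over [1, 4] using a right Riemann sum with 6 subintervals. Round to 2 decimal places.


Right Riemann sum uses right endpoints of each subinterval.
Interval: [1, 4], n = 6
dx = (4 - 1) / 6 = 1/2
Right endpoints: [3/2, 2, 5/2, 3, 7/2, 4]
f values: [3/2, 2, 5/2, 3, 7/2, 4]
Sum = dx * (sum of f values)
= 1/2 * 33/2
= 33/4 = 8.25

8.25


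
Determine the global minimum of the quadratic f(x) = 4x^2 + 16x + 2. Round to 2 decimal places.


For a quadratic f(x) = ax^2 + bx + c with a > 0, the minimum is at the vertex.
Vertex x-coordinate: x = -b/(2a)
x = -(16) / (2 * 4)
x = -16/8 = -2
Substitute back to find the minimum value:
f(-2) = 4 * (-2)^2 + 16 * (-2) + 2
= 16 - 32 + 2
= -14 = -14.00

-14.00


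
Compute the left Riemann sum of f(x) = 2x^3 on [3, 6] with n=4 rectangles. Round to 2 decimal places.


Left Riemann sum uses left endpoints of each subinterval.
Interval: [3, 6], n = 4
dx = (6 - 3) / 4 = 3/4
Left endpoints: [3, 15/4, 9/2, 21/4]
f values: [54, 3375/32, 729/4, 9261/32]
Sum = dx * (sum of f values)
= 3/4 * 5049/8
= 15147/32 ≈ 473.34

473.34


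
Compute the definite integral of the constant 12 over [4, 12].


The integral of a constant k over [a, b] equals k * (b - a).
integral from 4 to 12 of 12 dx
= 12 * (12 - 4)
= 12 * 8
= 96

96


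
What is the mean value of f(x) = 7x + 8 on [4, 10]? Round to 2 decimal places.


Average value = 1/(b-a) * integral from a to b of f(x) dx
First compute the integral of 7x + 8:
F(x) = (7/2)x^2 + 8x
F(10) = 7/2 * 100 + 8 * 10 = 430
F(4) = 7/2 * 16 + 8 * 4 = 88
Integral = 430 - 88 = 342
Average = 342 / (10 - 4) = 342 / 6
= 57 = 57.00

57.00


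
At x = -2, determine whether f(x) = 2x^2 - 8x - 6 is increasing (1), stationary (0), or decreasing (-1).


Compute f'(x) to determine behavior:
f'(x) = 4x - 8
f'(-2) = 4 * (-2) - 8
= -8 - 8
= -16
Since f'(-2) < 0, the function is decreasing (-1)

-1


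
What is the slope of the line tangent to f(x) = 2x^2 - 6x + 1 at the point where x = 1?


The slope of the tangent line equals f'(x) at the point.
f(x) = 2x^2 - 6x + 1
f'(x) = 4x - 6
At x = 1:
f'(1) = 4 * 1 - 6
= 4 - 6
= -2

-2


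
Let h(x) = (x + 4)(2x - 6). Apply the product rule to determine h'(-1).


Let u(x) = x + 4 and v(x) = 2x - 6
u'(x) = 1
v'(x) = 2
Product rule: h'(x) = u'(x)*v(x) + u(x)*v'(x)
= 1 * (2x - 6) + (x + 4) * 2
At x = -1:
u(-1) = 1 * (-1) + 4 = 3
v(-1) = 2 * (-1) - 6 = -8
h'(-1) = 1 * (-8) + 3 * 2
= -8 + 6
= -2

-2


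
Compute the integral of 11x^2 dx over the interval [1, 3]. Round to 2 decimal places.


Find the antiderivative of 11x^2:
F(x) = 11/3 * x^3
Apply the Fundamental Theorem of Calculus:
F(3) - F(1)
= 11/3 * 3^3 - 11/3 * 1^3
= 11/3 * (27 - 1)
= 11/3 * 26
= 286/3 ≈ 95.33

95.33


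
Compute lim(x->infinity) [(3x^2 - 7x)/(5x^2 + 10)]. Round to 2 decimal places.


For limits at infinity with equal-degree polynomials,
we compare leading coefficients.
Numerator leading term: 3x^2
Denominator leading term: 5x^2
Divide both by x^2:
lim = (3 - 7/x) / (5 + 10/x^2)
As x -> infinity, the 1/x and 1/x^2 terms vanish:
= 3/5 = 0.60

0.60


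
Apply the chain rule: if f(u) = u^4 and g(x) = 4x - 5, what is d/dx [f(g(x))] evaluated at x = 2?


Using the chain rule: (f(g(x)))' = f'(g(x)) * g'(x)
First, find g(2):
g(2) = 4 * 2 - 5 = 3
Next, f'(u) = 4u^3
And g'(x) = 4
So f'(g(2)) * g'(2)
= 4 * 3^3 * 4
= 4 * 27 * 4
= 432

432


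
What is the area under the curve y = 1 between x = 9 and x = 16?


The area under a constant function y = 1 is a rectangle.
Width = 16 - 9 = 7
Height = 1
Area = width * height
= 7 * 1
= 7

7


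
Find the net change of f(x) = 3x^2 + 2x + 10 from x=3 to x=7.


Net change = f(b) - f(a)
f(x) = 3x^2 + 2x + 10
Compute f(7):
f(7) = 3 * 7^2 + 2 * 7 + 10
= 147 + 14 + 10
= 171
Compute f(3):
f(3) = 3 * 3^2 + 2 * 3 + 10
= 27 + 6 + 10
= 43
Net change = 171 - 43 = 128

128


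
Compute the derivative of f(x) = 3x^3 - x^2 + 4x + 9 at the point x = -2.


Differentiate f(x) = 3x^3 - x^2 + 4x + 9 term by term:
f'(x) = 9x^2 - 2x + 4
Substitute x = -2:
f'(-2) = 9 * (-2)^2 - 2 * (-2) + 4
= 36 + 4 + 4
= 44

44


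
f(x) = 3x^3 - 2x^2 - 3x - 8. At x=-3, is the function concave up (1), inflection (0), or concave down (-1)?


Concavity is determined by the sign of f''(x).
f(x) = 3x^3 - 2x^2 - 3x - 8
f'(x) = 9x^2 - 4x - 3
f''(x) = 18x - 4
f''(-3) = 18 * (-3) - 4
= -54 - 4
= -58
Since f''(-3) < 0, the function is concave down (-1)

-1


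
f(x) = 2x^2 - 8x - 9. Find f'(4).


Differentiate term by term using power and sum rules:
f(x) = 2x^2 - 8x - 9
f'(x) = 4x - 8
Substitute x = 4:
f'(4) = 4 * 4 - 8
= 16 - 8
= 8

8


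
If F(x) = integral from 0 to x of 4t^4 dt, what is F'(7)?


By the Fundamental Theorem of Calculus (Part 1):
If F(x) = integral from 0 to x of f(t) dt, then F'(x) = f(x)
Here f(t) = 4t^4
So F'(x) = 4x^4
Evaluate at x = 7:
F'(7) = 4 * 7^4
= 4 * 2401
= 9604

9604


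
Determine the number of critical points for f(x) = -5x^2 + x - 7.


Find where f'(x) = 0:
f'(x) = -10x + 1
Set f'(x) = 0:
-10x + 1 = 0
x = -1 / (-10) = 1/10
This is a linear equation in x, so there is exactly one solution.
Number of critical points: 1

1


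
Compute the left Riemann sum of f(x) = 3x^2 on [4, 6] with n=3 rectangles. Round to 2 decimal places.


Left Riemann sum uses left endpoints of each subinterval.
Interval: [4, 6], n = 3
dx = (6 - 4) / 3 = 2/3
Left endpoints: [4, 14/3, 16/3]
f values: [48, 196/3, 256/3]
Sum = dx * (sum of f values)
= 2/3 * 596/3
= 1192/9 ≈ 132.44

132.44


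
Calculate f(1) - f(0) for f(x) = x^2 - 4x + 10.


Net change = f(b) - f(a)
f(x) = x^2 - 4x + 10
Compute f(1):
f(1) = 1 * 1^2 - 4 * 1 + 10
= 1 - 4 + 10
= 7
Compute f(0):
f(0) = 1 * 0^2 - 4 * 0 + 10
= 0 + 0 + 10
= 10
Net change = 7 - 10 = -3

-3


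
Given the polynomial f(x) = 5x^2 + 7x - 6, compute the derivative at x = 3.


Differentiate term by term using power and sum rules:
f(x) = 5x^2 + 7x - 6
f'(x) = 10x + 7
Substitute x = 3:
f'(3) = 10 * 3 + 7
= 30 + 7
= 37

37


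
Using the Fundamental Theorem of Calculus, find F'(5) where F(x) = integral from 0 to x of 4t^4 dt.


By the Fundamental Theorem of Calculus (Part 1):
If F(x) = integral from 0 to x of f(t) dt, then F'(x) = f(x)
Here f(t) = 4t^4
So F'(x) = 4x^4
Evaluate at x = 5:
F'(5) = 4 * 5^4
= 4 * 625
= 2500

2500


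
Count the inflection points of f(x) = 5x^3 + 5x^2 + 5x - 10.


Inflection points occur where f''(x) = 0 and concavity changes.
f(x) = 5x^3 + 5x^2 + 5x - 10
f'(x) = 15x^2 + 10x + 5
f''(x) = 30x + 10
Set f''(x) = 0:
30x + 10 = 0
x = -10 / 30 = -1/3
Since f''(x) is linear (degree 1), it changes sign at this point.
Therefore there is exactly 1 inflection point.

1


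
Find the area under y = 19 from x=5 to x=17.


The area under a constant function y = 19 is a rectangle.
Width = 17 - 5 = 12
Height = 19
Area = width * height
= 12 * 19
= 228

228


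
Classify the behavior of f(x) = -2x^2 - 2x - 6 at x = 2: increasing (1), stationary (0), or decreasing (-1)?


Compute f'(x) to determine behavior:
f'(x) = -4x - 2
f'(2) = -4 * 2 - 2
= -8 - 2
= -10
Since f'(2) < 0, the function is decreasing (-1)

-1


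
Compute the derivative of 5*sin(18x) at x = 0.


Apply the chain rule to differentiate 5*sin(18x):
d/dx [5*sin(18x)]
= 5 * cos(18x) * d/dx(18x)
= 5 * 18 * cos(18x)
= 90 * cos(18x)
Evaluate at x = 0:
= 90 * cos(0)
= 90 * 1
= 90

90


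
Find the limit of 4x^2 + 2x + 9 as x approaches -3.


Since polynomials are continuous, we use direct substitution.
lim(x->-3) of 4x^2 + 2x + 9
= 4 * (-3)^2 + 2 * (-3) + 9
= 36 - 6 + 9
= 39

39
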